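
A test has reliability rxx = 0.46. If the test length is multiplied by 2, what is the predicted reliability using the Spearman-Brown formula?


r_new = (n * rxx) / (1 + (n-1) * rxx)
r_new = (2 * 0.46) / (1 + 1 * 0.46)
r_new = 0.92 / 1.46
r_new = 0.6301

0.6301


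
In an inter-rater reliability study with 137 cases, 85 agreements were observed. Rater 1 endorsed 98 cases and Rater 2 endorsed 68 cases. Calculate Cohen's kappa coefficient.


P_o = 85/137 = 0.620438
P_e = (98*68 + 39*69) / 18769 = 0.498428
kappa = (P_o - P_e) / (1 - P_e)
kappa = (0.620438 - 0.498428) / (1 - 0.498428)
kappa = 0.2433

0.2433


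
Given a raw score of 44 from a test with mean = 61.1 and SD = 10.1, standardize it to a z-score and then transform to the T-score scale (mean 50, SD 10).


z = (X - mean) / SD = (44 - 61.1) / 10.1
z = -17.1 / 10.1
z = -1.6931
T-score = T = 50 + 10z
Carry z at full precision (z = -17.1 / 10.1) into the conversion:
T-score = 50 + 10 * (-17.1 / 10.1) = 50 + -171 / 10.1
T-score = 50 + -16.9307
T-score = 33.0693

33.0693


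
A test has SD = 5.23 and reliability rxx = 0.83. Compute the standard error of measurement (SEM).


SEM = SD * sqrt(1 - rxx)
SEM = 5.23 * sqrt(1 - 0.83)
SEM = 5.23 * sqrt(0.17) = 5.23 * 0.412311
SEM = 2.1564

2.1564


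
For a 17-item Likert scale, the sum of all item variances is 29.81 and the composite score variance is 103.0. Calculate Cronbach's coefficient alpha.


alpha = (k/(k-1)) * (1 - sum(si^2)/s_total^2)
= (17/16) * (1 - 29.81/103.0)
alpha = 0.755

0.755


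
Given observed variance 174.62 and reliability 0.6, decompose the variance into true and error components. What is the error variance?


var_true = rxx * var_obs = 0.6 * 174.62 = 104.772
var_error = var_obs - var_true
var_error = 174.62 - 104.772
var_error = 69.848

69.848


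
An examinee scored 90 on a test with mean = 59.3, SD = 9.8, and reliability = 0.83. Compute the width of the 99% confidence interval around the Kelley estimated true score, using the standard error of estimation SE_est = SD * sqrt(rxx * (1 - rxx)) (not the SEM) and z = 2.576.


True score estimate = 0.83*90 + 0.17*59.3 = 84.781
SE_est = SD * sqrt(rxx * (1 - rxx)) = 9.8 * sqrt(0.83 * 0.17) = 9.8 * sqrt(0.1411) = 3.681201
CI = T_est +/- z * SE_est, so width = 2 * z * SE_est = 2 * 2.576 * 3.681201
Width = 18.9655

18.9655


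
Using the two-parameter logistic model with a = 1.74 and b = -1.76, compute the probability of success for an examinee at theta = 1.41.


a*(theta - b) = 1.74 * (1.41 - -1.76) = 5.5158
exp(-5.5158) = 0.004
P = 1 / (1 + 0.004)
P = 0.996

0.996


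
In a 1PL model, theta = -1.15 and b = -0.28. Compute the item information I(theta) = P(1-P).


P = 1/(1+exp(-(-1.15--0.28))) = 0.2953
I = P*(1-P) = 0.2953 * 0.7047
I = 0.2081

0.2081


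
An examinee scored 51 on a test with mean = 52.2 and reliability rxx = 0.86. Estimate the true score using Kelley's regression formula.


T_est = rxx * X + (1 - rxx) * mean
T_est = 0.86 * 51 + 0.14 * 52.2
T_est = 43.86 + 7.308
T_est = 51.168

51.168


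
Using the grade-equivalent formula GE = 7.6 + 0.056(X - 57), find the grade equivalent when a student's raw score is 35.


raw - median = 35 - 57 = -22
slope * diff = 0.056 * -22 = -1.232
GE = 7.6 + -1.232
GE = 6.368

6.368


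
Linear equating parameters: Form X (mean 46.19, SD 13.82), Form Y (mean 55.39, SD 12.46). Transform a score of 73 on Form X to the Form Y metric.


slope = SD_Y / SD_X = 12.46 / 13.82 ~ 0.9016
intercept = mean_Y - slope * mean_X = 55.39 - (12.46 / 13.82) * 46.19 ~ 13.7455
Y = slope * X + intercept. To avoid rounding drift from the rounded slope/intercept, evaluate the equivalent form Y = mean_Y + SD_Y * (X - mean_X) / SD_X at full precision:
Y = 55.39 + 12.46 * (73 - 46.19) / 13.82
Y = 55.39 + 12.46 * 26.81 / 13.82
Y = 55.39 + 334.0526 / 13.82
Y = 55.39 + 24.1717
Y = 79.5617

79.5617


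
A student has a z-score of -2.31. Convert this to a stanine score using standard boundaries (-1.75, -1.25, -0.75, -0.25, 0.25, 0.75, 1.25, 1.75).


Stanine boundaries: [-1.75, -1.25, -0.75, -0.25, 0.25, 0.75, 1.25, 1.75]
z = -2.31
Check each boundary:
  z < -1.75
  z < -1.25
  z < -0.75
  z < -0.25
  z < 0.25
  z < 0.75
  z < 1.25
  z < 1.75
Highest qualifying boundary gives stanine = 1

1


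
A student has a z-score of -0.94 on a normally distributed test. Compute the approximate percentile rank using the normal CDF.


CDF(z) = 0.5 * (1 + erf(z/sqrt(2)))
erf(-0.6647) = -0.6528
CDF = 0.1736
Percentile rank = 0.1736 * 100 = 17.36

17.36


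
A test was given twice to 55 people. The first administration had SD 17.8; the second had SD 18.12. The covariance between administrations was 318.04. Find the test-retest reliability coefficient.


r = cov(X,Y) / (SD_X * SD_Y)
r = 318.04 / (17.8 * 18.12)
r = 318.04 / 322.536
r = 0.9861

0.9861


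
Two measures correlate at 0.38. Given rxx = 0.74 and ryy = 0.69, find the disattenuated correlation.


r_corrected = rxy / sqrt(rxx * ryy)
= 0.38 / sqrt(0.74 * 0.69)
= 0.38 / sqrt(0.5106)
= 0.38 / 0.714563
r_corrected = 0.5318

0.5318


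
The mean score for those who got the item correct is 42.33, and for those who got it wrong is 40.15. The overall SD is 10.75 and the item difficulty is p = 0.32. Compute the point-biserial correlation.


q = 1 - p = 0.68
rpb = ((M1 - M0) / SD) * sqrt(p * q)
rpb = ((42.33 - 40.15) / 10.75) * sqrt(0.32 * 0.68)
rpb = 0.0946

0.0946


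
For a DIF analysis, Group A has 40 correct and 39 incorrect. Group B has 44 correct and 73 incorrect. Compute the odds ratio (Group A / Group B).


Odds_A = 40/39 = 1.0256
Odds_B = 44/73 = 0.6027
OR = Odds_A / Odds_B = 1.0256 / 0.6027
Exactly, OR = (40 * 73) / (39 * 44) = 2920 / 1716
OR = 1.7016

1.7016


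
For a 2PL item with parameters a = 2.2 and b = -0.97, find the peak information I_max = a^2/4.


For 2PL, max info at theta = b = -0.97
I_max = a^2 / 4 = 2.2^2 / 4
= 4.84 / 4
I_max = 1.21

1.21


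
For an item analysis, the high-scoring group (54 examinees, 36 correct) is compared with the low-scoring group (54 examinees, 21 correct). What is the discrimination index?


p_upper = 36/54 = 0.6667
p_lower = 21/54 = 0.3889
D = 0.6667 - 0.3889 = 0.2778

0.2778


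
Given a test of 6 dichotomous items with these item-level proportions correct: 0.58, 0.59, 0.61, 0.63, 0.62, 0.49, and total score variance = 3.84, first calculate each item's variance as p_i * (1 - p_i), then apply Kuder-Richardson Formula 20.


For each item, compute p_i * q_i:
  Item 1: 0.58 * 0.42 = 0.2436
  Item 2: 0.59 * 0.41 = 0.2419
  Item 3: 0.61 * 0.39 = 0.2379
  Item 4: 0.63 * 0.37 = 0.2331
  Item 5: 0.62 * 0.38 = 0.2356
  Item 6: 0.49 * 0.51 = 0.2499
Sum(p_i * q_i) = 0.2436 + 0.2419 + 0.2379 + 0.2331 + 0.2356 + 0.2499 = 1.442
KR-20 = (k/(k-1)) * (1 - Sum(p_i*q_i) / Var_total)
= (6/5) * (1 - 1.442/3.84)
= 1.2 * 0.6245
KR-20 = 0.7494

0.7494


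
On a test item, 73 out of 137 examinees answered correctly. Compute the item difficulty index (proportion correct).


Item difficulty p = number correct / total examinees
p = 73 / 137
p = 0.5328

0.5328


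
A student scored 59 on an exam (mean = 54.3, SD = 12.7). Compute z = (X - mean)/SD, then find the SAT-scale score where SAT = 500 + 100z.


z = (X - mean) / SD = (59 - 54.3) / 12.7
z = 4.7 / 12.7
z = 0.3701
SAT-scale = SAT = 500 + 100z
Carry z at full precision (z = 4.7 / 12.7) into the conversion:
SAT-scale = 500 + 100 * (4.7 / 12.7) = 500 + 470 / 12.7
SAT-scale = 500 + 37.0079
SAT-scale = 537.0079

537.0079


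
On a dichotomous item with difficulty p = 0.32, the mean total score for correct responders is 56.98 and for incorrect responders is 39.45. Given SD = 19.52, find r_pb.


q = 1 - p = 0.68
rpb = ((M1 - M0) / SD) * sqrt(p * q)
rpb = ((56.98 - 39.45) / 19.52) * sqrt(0.32 * 0.68)
rpb = 0.4189

0.4189


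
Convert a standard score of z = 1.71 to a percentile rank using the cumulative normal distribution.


CDF(z) = 0.5 * (1 + erf(z/sqrt(2)))
erf(1.2092) = 0.9127
CDF = 0.9564
Percentile rank = 0.9564 * 100 = 95.64

95.64


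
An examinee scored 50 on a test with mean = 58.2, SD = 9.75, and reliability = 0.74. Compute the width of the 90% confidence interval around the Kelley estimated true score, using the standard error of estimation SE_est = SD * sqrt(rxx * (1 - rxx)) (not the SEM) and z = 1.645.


True score estimate = 0.74*50 + 0.26*58.2 = 52.132
SE_est = SD * sqrt(rxx * (1 - rxx)) = 9.75 * sqrt(0.74 * 0.26) = 9.75 * sqrt(0.1924) = 4.276684
CI = T_est +/- z * SE_est, so width = 2 * z * SE_est = 2 * 1.645 * 4.276684
Width = 14.0703

14.0703


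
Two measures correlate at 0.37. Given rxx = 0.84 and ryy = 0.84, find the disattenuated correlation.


r_corrected = rxy / sqrt(rxx * ryy)
= 0.37 / sqrt(0.84 * 0.84)
= 0.37 / sqrt(0.7056)
= 0.37 / 0.84
r_corrected = 0.4405

0.4405


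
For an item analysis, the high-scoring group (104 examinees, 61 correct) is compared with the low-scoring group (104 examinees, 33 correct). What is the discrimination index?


p_upper = 61/104 = 0.5865
p_lower = 33/104 = 0.3173
D = 0.5865 - 0.3173 = 0.2692

0.2692


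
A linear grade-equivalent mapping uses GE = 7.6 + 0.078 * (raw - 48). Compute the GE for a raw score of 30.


raw - median = 30 - 48 = -18
slope * diff = 0.078 * -18 = -1.404
GE = 7.6 + -1.404
GE = 6.196

6.196


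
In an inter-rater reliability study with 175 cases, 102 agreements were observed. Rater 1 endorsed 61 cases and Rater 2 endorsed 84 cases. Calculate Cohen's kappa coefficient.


P_o = 102/175 = 0.582857
P_e = (61*84 + 114*91) / 30625 = 0.506057
kappa = (P_o - P_e) / (1 - P_e)
kappa = (0.582857 - 0.506057) / (1 - 0.506057)
kappa = 0.1555

0.1555


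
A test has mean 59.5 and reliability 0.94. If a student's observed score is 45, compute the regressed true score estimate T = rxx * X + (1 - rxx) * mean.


T_est = rxx * X + (1 - rxx) * mean
T_est = 0.94 * 45 + 0.06 * 59.5
T_est = 42.3 + 3.57
T_est = 45.87

45.87


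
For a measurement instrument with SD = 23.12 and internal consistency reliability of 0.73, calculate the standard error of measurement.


SEM = SD * sqrt(1 - rxx)
SEM = 23.12 * sqrt(1 - 0.73)
SEM = 23.12 * sqrt(0.27) = 23.12 * 0.519615
SEM = 12.0135

12.0135


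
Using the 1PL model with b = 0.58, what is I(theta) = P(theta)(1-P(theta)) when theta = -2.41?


P = 1/(1+exp(-(-2.41-0.58))) = 0.0479
I = P*(1-P) = 0.0479 * 0.9521
I = 0.0456

0.0456


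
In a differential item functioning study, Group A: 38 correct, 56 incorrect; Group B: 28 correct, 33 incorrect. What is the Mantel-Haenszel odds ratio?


Odds_A = 38/56 = 0.6786
Odds_B = 28/33 = 0.8485
OR = Odds_A / Odds_B = 0.6786 / 0.8485
Exactly, OR = (38 * 33) / (56 * 28) = 1254 / 1568
OR = 0.7997

0.7997


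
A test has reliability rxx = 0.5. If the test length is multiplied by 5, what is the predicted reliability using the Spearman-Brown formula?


r_new = (n * rxx) / (1 + (n-1) * rxx)
r_new = (5 * 0.5) / (1 + 4 * 0.5)
r_new = 2.5 / 3.0
r_new = 0.8333

0.8333


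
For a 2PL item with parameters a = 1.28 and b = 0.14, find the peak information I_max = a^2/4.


For 2PL, max info at theta = b = 0.14
I_max = a^2 / 4 = 1.28^2 / 4
= 1.6384 / 4
I_max = 0.4096

0.4096


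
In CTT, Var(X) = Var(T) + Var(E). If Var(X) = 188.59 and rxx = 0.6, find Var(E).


var_true = rxx * var_obs = 0.6 * 188.59 = 113.154
var_error = var_obs - var_true
var_error = 188.59 - 113.154
var_error = 75.436

75.436


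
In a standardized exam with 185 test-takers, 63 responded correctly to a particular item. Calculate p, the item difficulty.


Item difficulty p = number correct / total examinees
p = 63 / 185
p = 0.3405

0.3405


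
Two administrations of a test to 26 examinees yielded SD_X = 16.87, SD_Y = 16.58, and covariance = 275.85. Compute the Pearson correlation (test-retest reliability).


r = cov(X,Y) / (SD_X * SD_Y)
r = 275.85 / (16.87 * 16.58)
r = 275.85 / 279.7046
r = 0.9862

0.9862


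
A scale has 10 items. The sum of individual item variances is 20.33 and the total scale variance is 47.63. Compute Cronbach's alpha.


alpha = (k/(k-1)) * (1 - sum(si^2)/s_total^2)
= (10/9) * (1 - 20.33/47.63)
alpha = 0.6369

0.6369


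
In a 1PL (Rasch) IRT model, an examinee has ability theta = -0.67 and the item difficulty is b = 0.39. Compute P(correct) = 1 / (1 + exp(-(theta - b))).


theta - b = -0.67 - 0.39 = -1.06
exp(-(theta - b)) = exp(1.06) = 2.8864
P = 1 / (1 + 2.8864)
P = 0.2573

0.2573


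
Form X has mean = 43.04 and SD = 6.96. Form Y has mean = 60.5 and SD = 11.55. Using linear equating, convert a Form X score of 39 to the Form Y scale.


slope = SD_Y / SD_X = 11.55 / 6.96 ~ 1.6595
intercept = mean_Y - slope * mean_X = 60.5 - (11.55 / 6.96) * 43.04 ~ -10.9241
Y = slope * X + intercept. To avoid rounding drift from the rounded slope/intercept, evaluate the equivalent form Y = mean_Y + SD_Y * (X - mean_X) / SD_X at full precision:
Y = 60.5 + 11.55 * (39 - 43.04) / 6.96
Y = 60.5 - 11.55 * 4.04 / 6.96
Y = 60.5 - 46.662 / 6.96
Y = 60.5 - 6.7043
Y = 53.7957

53.7957


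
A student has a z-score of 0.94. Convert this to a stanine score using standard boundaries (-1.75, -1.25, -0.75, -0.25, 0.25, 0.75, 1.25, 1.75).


Stanine boundaries: [-1.75, -1.25, -0.75, -0.25, 0.25, 0.75, 1.25, 1.75]
z = 0.94
Check each boundary:
  z >= -1.75 -> could be stanine 2
  z >= -1.25 -> could be stanine 3
  z >= -0.75 -> could be stanine 4
  z >= -0.25 -> could be stanine 5
  z >= 0.25 -> could be stanine 6
  z >= 0.75 -> could be stanine 7
  z < 1.25
  z < 1.75
Highest qualifying boundary gives stanine = 7

7


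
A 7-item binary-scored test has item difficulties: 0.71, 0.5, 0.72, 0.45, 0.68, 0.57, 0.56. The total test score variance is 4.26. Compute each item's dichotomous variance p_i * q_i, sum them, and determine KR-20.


For each item, compute p_i * q_i:
  Item 1: 0.71 * 0.29 = 0.2059
  Item 2: 0.5 * 0.5 = 0.25
  Item 3: 0.72 * 0.28 = 0.2016
  Item 4: 0.45 * 0.55 = 0.2475
  Item 5: 0.68 * 0.32 = 0.2176
  Item 6: 0.57 * 0.43 = 0.2451
  Item 7: 0.56 * 0.44 = 0.2464
Sum(p_i * q_i) = 0.2059 + 0.25 + 0.2016 + 0.2475 + 0.2176 + 0.2451 + 0.2464 = 1.6141
KR-20 = (k/(k-1)) * (1 - Sum(p_i*q_i) / Var_total)
= (7/6) * (1 - 1.6141/4.26)
= 1.1667 * 0.6211
KR-20 = 0.7246

0.7246


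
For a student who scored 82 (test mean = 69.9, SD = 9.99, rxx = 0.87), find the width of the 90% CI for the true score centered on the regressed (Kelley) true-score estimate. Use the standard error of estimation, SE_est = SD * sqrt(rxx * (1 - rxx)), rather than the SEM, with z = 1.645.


True score estimate = 0.87*82 + 0.13*69.9 = 80.427
SE_est = SD * sqrt(rxx * (1 - rxx)) = 9.99 * sqrt(0.87 * 0.13) = 9.99 * sqrt(0.1131) = 3.359671
CI = T_est +/- z * SE_est, so width = 2 * z * SE_est = 2 * 1.645 * 3.359671
Width = 11.0533

11.0533


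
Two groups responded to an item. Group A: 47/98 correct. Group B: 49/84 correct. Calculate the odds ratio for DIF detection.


Odds_A = 47/51 = 0.9216
Odds_B = 49/35 = 1.4
OR = Odds_A / Odds_B = 0.9216 / 1.4
Exactly, OR = (47 * 35) / (51 * 49) = 1645 / 2499
OR = 0.6583

0.6583


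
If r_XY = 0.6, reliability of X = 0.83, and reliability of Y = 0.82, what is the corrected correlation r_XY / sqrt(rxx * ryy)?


r_corrected = rxy / sqrt(rxx * ryy)
= 0.6 / sqrt(0.83 * 0.82)
= 0.6 / sqrt(0.6806)
= 0.6 / 0.824985
r_corrected = 0.7273

0.7273


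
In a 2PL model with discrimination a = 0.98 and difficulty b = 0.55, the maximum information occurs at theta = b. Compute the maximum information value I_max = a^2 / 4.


For 2PL, max info at theta = b = 0.55
I_max = a^2 / 4 = 0.98^2 / 4
= 0.9604 / 4
I_max = 0.2401

0.2401


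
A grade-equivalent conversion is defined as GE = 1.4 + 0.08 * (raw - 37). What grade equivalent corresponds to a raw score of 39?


raw - median = 39 - 37 = 2
slope * diff = 0.08 * 2 = 0.16
GE = 1.4 + 0.16
GE = 1.56

1.56


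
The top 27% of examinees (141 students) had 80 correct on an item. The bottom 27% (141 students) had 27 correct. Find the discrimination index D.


p_upper = 80/141 = 0.5674
p_lower = 27/141 = 0.1915
D = 0.5674 - 0.1915 = 0.3759

0.3759


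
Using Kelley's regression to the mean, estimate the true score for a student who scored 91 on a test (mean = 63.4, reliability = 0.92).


T_est = rxx * X + (1 - rxx) * mean
T_est = 0.92 * 91 + 0.08 * 63.4
T_est = 83.72 + 5.072
T_est = 88.792

88.792


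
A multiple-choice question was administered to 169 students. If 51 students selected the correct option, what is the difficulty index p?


Item difficulty p = number correct / total examinees
p = 51 / 169
p = 0.3018

0.3018


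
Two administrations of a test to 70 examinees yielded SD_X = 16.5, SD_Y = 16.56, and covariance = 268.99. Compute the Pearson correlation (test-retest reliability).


r = cov(X,Y) / (SD_X * SD_Y)
r = 268.99 / (16.5 * 16.56)
r = 268.99 / 273.24
r = 0.9844

0.9844


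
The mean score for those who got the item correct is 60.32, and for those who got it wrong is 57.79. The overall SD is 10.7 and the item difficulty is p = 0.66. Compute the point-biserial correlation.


q = 1 - p = 0.34
rpb = ((M1 - M0) / SD) * sqrt(p * q)
rpb = ((60.32 - 57.79) / 10.7) * sqrt(0.66 * 0.34)
rpb = 0.112

0.112


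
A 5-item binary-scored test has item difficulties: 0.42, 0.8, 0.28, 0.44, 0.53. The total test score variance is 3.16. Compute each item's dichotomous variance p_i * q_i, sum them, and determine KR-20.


For each item, compute p_i * q_i:
  Item 1: 0.42 * 0.58 = 0.2436
  Item 2: 0.8 * 0.2 = 0.16
  Item 3: 0.28 * 0.72 = 0.2016
  Item 4: 0.44 * 0.56 = 0.2464
  Item 5: 0.53 * 0.47 = 0.2491
Sum(p_i * q_i) = 0.2436 + 0.16 + 0.2016 + 0.2464 + 0.2491 = 1.1007
KR-20 = (k/(k-1)) * (1 - Sum(p_i*q_i) / Var_total)
= (5/4) * (1 - 1.1007/3.16)
= 1.25 * 0.6517
KR-20 = 0.8146

0.8146


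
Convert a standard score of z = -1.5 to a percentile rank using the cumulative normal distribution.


CDF(z) = 0.5 * (1 + erf(z/sqrt(2)))
erf(-1.0607) = -0.8664
CDF = 0.0668
Percentile rank = 0.0668 * 100 = 6.68

6.68


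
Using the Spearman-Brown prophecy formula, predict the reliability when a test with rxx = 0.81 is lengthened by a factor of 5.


r_new = (n * rxx) / (1 + (n-1) * rxx)
r_new = (5 * 0.81) / (1 + 4 * 0.81)
r_new = 4.05 / 4.24
r_new = 0.9552

0.9552


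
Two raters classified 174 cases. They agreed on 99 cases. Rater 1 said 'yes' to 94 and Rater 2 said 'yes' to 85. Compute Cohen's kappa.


P_o = 99/174 = 0.568966
P_e = (94*85 + 80*89) / 30276 = 0.499075
kappa = (P_o - P_e) / (1 - P_e)
kappa = (0.568966 - 0.499075) / (1 - 0.499075)
kappa = 0.1395

0.1395


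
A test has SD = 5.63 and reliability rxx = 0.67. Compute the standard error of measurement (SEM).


SEM = SD * sqrt(1 - rxx)
SEM = 5.63 * sqrt(1 - 0.67)
SEM = 5.63 * sqrt(0.33) = 5.63 * 0.574456
SEM = 3.2342

3.2342


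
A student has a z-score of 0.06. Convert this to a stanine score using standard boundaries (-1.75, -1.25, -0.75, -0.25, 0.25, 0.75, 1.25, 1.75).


Stanine boundaries: [-1.75, -1.25, -0.75, -0.25, 0.25, 0.75, 1.25, 1.75]
z = 0.06
Check each boundary:
  z >= -1.75 -> could be stanine 2
  z >= -1.25 -> could be stanine 3
  z >= -0.75 -> could be stanine 4
  z >= -0.25 -> could be stanine 5
  z < 0.25
  z < 0.75
  z < 1.25
  z < 1.75
Highest qualifying boundary gives stanine = 5

5


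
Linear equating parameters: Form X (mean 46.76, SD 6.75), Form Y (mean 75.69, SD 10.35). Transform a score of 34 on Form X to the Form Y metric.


slope = SD_Y / SD_X = 10.35 / 6.75 ~ 1.5333
intercept = mean_Y - slope * mean_X = 75.69 - (10.35 / 6.75) * 46.76 ~ 3.9913
Y = slope * X + intercept. To avoid rounding drift from the rounded slope/intercept, evaluate the equivalent form Y = mean_Y + SD_Y * (X - mean_X) / SD_X at full precision:
Y = 75.69 + 10.35 * (34 - 46.76) / 6.75
Y = 75.69 - 10.35 * 12.76 / 6.75
Y = 75.69 - 132.066 / 6.75
Y = 75.69 - 19.5653
Y = 56.1247

56.1247


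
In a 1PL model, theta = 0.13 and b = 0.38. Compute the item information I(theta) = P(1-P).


P = 1/(1+exp(-(0.13-0.38))) = 0.4378
I = P*(1-P) = 0.4378 * 0.5622
I = 0.2461

0.2461


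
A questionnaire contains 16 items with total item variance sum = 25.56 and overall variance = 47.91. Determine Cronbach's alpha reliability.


alpha = (k/(k-1)) * (1 - sum(si^2)/s_total^2)
= (16/15) * (1 - 25.56/47.91)
alpha = 0.4976

0.4976


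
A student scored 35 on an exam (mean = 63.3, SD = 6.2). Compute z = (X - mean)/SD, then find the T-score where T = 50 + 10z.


z = (X - mean) / SD = (35 - 63.3) / 6.2
z = -28.3 / 6.2
z = -4.5645
T-score = T = 50 + 10z
Carry z at full precision (z = -28.3 / 6.2) into the conversion:
T-score = 50 + 10 * (-28.3 / 6.2) = 50 + -283 / 6.2
T-score = 50 + -45.6452
T-score = 4.3548

4.3548


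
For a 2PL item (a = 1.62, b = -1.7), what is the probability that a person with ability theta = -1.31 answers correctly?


a*(theta - b) = 1.62 * (-1.31 - -1.7) = 0.6318
exp(-0.6318) = 0.5316
P = 1 / (1 + 0.5316)
P = 0.6529

0.6529


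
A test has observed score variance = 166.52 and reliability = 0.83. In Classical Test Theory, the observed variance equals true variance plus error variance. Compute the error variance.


var_true = rxx * var_obs = 0.83 * 166.52 = 138.2116
var_error = var_obs - var_true
var_error = 166.52 - 138.2116
var_error = 28.3084

28.3084


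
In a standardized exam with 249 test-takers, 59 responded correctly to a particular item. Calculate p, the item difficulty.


Item difficulty p = number correct / total examinees
p = 59 / 249
p = 0.2369

0.2369


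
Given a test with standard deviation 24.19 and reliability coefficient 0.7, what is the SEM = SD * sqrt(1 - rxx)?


SEM = SD * sqrt(1 - rxx)
SEM = 24.19 * sqrt(1 - 0.7)
SEM = 24.19 * sqrt(0.3) = 24.19 * 0.547723
SEM = 13.2494

13.2494


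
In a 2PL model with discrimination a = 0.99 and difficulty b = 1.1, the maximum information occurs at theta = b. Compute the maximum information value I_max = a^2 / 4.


For 2PL, max info at theta = b = 1.1
I_max = a^2 / 4 = 0.99^2 / 4
= 0.9801 / 4
I_max = 0.245

0.245


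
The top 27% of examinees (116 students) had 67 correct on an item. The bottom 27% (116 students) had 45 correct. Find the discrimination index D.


p_upper = 67/116 = 0.5776
p_lower = 45/116 = 0.3879
D = 0.5776 - 0.3879 = 0.1897

0.1897


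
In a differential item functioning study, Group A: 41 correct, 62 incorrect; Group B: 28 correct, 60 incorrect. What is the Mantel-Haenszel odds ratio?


Odds_A = 41/62 = 0.6613
Odds_B = 28/60 = 0.4667
OR = Odds_A / Odds_B = 0.6613 / 0.4667
Exactly, OR = (41 * 60) / (62 * 28) = 2460 / 1736
OR = 1.4171

1.4171


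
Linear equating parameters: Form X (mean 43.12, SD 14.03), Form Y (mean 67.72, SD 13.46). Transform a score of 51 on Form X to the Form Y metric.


slope = SD_Y / SD_X = 13.46 / 14.03 ~ 0.9594
intercept = mean_Y - slope * mean_X = 67.72 - (13.46 / 14.03) * 43.12 ~ 26.3518
Y = slope * X + intercept. To avoid rounding drift from the rounded slope/intercept, evaluate the equivalent form Y = mean_Y + SD_Y * (X - mean_X) / SD_X at full precision:
Y = 67.72 + 13.46 * (51 - 43.12) / 14.03
Y = 67.72 + 13.46 * 7.88 / 14.03
Y = 67.72 + 106.0648 / 14.03
Y = 67.72 + 7.5599
Y = 75.2799

75.2799


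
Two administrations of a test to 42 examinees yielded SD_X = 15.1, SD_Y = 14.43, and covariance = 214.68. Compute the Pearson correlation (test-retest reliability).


r = cov(X,Y) / (SD_X * SD_Y)
r = 214.68 / (15.1 * 14.43)
r = 214.68 / 217.893
r = 0.9853

0.9853


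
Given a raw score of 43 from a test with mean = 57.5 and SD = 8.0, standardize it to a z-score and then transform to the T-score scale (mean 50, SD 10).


z = (X - mean) / SD = (43 - 57.5) / 8.0
z = -14.5 / 8.0
z = -1.8125
T-score = T = 50 + 10z
Carry z at full precision (z = -14.5 / 8.0) into the conversion:
T-score = 50 + 10 * (-14.5 / 8.0) = 50 + -145 / 8.0
T-score = 50 + -18.125
T-score = 31.875

31.875


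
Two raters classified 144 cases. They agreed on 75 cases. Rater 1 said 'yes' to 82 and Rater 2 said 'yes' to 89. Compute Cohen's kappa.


P_o = 75/144 = 0.520833
P_e = (82*89 + 62*55) / 20736 = 0.516397
kappa = (P_o - P_e) / (1 - P_e)
kappa = (0.520833 - 0.516397) / (1 - 0.516397)
kappa = 0.0092

0.0092


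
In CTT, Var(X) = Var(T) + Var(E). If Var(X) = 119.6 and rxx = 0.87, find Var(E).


var_true = rxx * var_obs = 0.87 * 119.6 = 104.052
var_error = var_obs - var_true
var_error = 119.6 - 104.052
var_error = 15.548

15.548


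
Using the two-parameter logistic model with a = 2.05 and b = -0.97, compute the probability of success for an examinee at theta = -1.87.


a*(theta - b) = 2.05 * (-1.87 - -0.97) = -1.845
exp(--1.845) = 6.3281
P = 1 / (1 + 6.3281)
P = 0.1365

0.1365


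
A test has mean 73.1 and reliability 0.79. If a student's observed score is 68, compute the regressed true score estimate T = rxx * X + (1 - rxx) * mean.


T_est = rxx * X + (1 - rxx) * mean
T_est = 0.79 * 68 + 0.21 * 73.1
T_est = 53.72 + 15.351
T_est = 69.071

69.071


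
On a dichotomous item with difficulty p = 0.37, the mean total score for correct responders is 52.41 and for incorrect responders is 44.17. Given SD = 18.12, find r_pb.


q = 1 - p = 0.63
rpb = ((M1 - M0) / SD) * sqrt(p * q)
rpb = ((52.41 - 44.17) / 18.12) * sqrt(0.37 * 0.63)
rpb = 0.2196

0.2196


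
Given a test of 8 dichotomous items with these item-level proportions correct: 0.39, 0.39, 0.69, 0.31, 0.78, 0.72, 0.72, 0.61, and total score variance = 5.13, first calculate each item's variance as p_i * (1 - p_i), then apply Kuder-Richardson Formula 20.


For each item, compute p_i * q_i:
  Item 1: 0.39 * 0.61 = 0.2379
  Item 2: 0.39 * 0.61 = 0.2379
  Item 3: 0.69 * 0.31 = 0.2139
  Item 4: 0.31 * 0.69 = 0.2139
  Item 5: 0.78 * 0.22 = 0.1716
  Item 6: 0.72 * 0.28 = 0.2016
  Item 7: 0.72 * 0.28 = 0.2016
  Item 8: 0.61 * 0.39 = 0.2379
Sum(p_i * q_i) = 0.2379 + 0.2379 + 0.2139 + 0.2139 + 0.1716 + 0.2016 + 0.2016 + 0.2379 = 1.7163
KR-20 = (k/(k-1)) * (1 - Sum(p_i*q_i) / Var_total)
= (8/7) * (1 - 1.7163/5.13)
= 1.1429 * 0.6654
KR-20 = 0.7605

0.7605


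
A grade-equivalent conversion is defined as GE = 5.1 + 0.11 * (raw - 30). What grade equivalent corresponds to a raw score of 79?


raw - median = 79 - 30 = 49
slope * diff = 0.11 * 49 = 5.39
GE = 5.1 + 5.39
GE = 10.49

10.49


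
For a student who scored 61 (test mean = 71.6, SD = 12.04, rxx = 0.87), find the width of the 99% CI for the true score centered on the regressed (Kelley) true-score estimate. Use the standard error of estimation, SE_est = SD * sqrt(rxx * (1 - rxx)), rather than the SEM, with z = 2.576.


True score estimate = 0.87*61 + 0.13*71.6 = 62.378
SE_est = SD * sqrt(rxx * (1 - rxx)) = 12.04 * sqrt(0.87 * 0.13) = 12.04 * sqrt(0.1131) = 4.049093
CI = T_est +/- z * SE_est, so width = 2 * z * SE_est = 2 * 2.576 * 4.049093
Width = 20.8609

20.8609


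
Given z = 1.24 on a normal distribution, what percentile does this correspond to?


CDF(z) = 0.5 * (1 + erf(z/sqrt(2)))
erf(0.8768) = 0.785
CDF = 0.8925
Percentile rank = 0.8925 * 100 = 89.25

89.25


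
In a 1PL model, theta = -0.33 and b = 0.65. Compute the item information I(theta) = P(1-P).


P = 1/(1+exp(-(-0.33-0.65))) = 0.2729
I = P*(1-P) = 0.2729 * 0.7271
I = 0.1984

0.1984


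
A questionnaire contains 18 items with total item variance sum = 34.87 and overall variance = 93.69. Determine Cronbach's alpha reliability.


alpha = (k/(k-1)) * (1 - sum(si^2)/s_total^2)
= (18/17) * (1 - 34.87/93.69)
alpha = 0.6647

0.6647


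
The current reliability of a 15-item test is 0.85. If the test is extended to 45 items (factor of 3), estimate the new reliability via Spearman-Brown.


r_new = (n * rxx) / (1 + (n-1) * rxx)
r_new = (3 * 0.85) / (1 + 2 * 0.85)
r_new = 2.55 / 2.7
r_new = 0.9444

0.9444


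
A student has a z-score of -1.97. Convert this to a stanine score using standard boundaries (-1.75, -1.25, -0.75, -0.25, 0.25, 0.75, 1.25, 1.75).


Stanine boundaries: [-1.75, -1.25, -0.75, -0.25, 0.25, 0.75, 1.25, 1.75]
z = -1.97
Check each boundary:
  z < -1.75
  z < -1.25
  z < -0.75
  z < -0.25
  z < 0.25
  z < 0.75
  z < 1.25
  z < 1.75
Highest qualifying boundary gives stanine = 1

1


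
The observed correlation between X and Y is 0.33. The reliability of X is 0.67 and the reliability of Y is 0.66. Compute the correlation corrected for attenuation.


r_corrected = rxy / sqrt(rxx * ryy)
= 0.33 / sqrt(0.67 * 0.66)
= 0.33 / sqrt(0.4422)
= 0.33 / 0.664981
r_corrected = 0.4963

0.4963


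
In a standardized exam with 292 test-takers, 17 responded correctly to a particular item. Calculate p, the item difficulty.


Item difficulty p = number correct / total examinees
p = 17 / 292
p = 0.0582

0.0582


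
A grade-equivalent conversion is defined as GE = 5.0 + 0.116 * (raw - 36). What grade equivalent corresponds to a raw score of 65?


raw - median = 65 - 36 = 29
slope * diff = 0.116 * 29 = 3.364
GE = 5.0 + 3.364
GE = 8.364

8.364


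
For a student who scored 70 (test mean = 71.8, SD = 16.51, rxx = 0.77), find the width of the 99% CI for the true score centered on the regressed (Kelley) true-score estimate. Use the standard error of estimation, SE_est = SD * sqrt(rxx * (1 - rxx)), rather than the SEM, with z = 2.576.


True score estimate = 0.77*70 + 0.23*71.8 = 70.414
SE_est = SD * sqrt(rxx * (1 - rxx)) = 16.51 * sqrt(0.77 * 0.23) = 16.51 * sqrt(0.1771) = 6.947945
CI = T_est +/- z * SE_est, so width = 2 * z * SE_est = 2 * 2.576 * 6.947945
Width = 35.7958

35.7958


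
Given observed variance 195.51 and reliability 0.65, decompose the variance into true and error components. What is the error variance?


var_true = rxx * var_obs = 0.65 * 195.51 = 127.0815
var_error = var_obs - var_true
var_error = 195.51 - 127.0815
var_error = 68.4285

68.4285


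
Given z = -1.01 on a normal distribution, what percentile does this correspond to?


CDF(z) = 0.5 * (1 + erf(z/sqrt(2)))
erf(-0.7142) = -0.6875
CDF = 0.1562
Percentile rank = 0.1562 * 100 = 15.62

15.62


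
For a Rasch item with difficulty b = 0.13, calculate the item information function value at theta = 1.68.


P = 1/(1+exp(-(1.68-0.13))) = 0.8249
I = P*(1-P) = 0.8249 * 0.1751
I = 0.1444

0.1444


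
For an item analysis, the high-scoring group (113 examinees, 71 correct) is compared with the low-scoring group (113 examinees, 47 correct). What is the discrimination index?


p_upper = 71/113 = 0.6283
p_lower = 47/113 = 0.4159
D = 0.6283 - 0.4159 = 0.2124

0.2124


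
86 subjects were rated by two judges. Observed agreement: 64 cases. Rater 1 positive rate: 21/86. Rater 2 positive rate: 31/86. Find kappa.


P_o = 64/86 = 0.744186
P_e = (21*31 + 65*55) / 7396 = 0.57139
kappa = (P_o - P_e) / (1 - P_e)
kappa = (0.744186 - 0.57139) / (1 - 0.57139)
kappa = 0.4032

0.4032


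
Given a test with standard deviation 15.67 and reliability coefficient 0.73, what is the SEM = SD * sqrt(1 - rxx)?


SEM = SD * sqrt(1 - rxx)
SEM = 15.67 * sqrt(1 - 0.73)
SEM = 15.67 * sqrt(0.27) = 15.67 * 0.519615
SEM = 8.1424

8.1424


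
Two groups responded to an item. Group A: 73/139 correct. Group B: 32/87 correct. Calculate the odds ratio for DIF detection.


Odds_A = 73/66 = 1.1061
Odds_B = 32/55 = 0.5818
OR = Odds_A / Odds_B = 1.1061 / 0.5818
Exactly, OR = (73 * 55) / (66 * 32) = 4015 / 2112
OR = 1.901

1.901


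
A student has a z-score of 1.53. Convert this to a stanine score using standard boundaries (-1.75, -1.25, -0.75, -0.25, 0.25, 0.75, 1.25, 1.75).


Stanine boundaries: [-1.75, -1.25, -0.75, -0.25, 0.25, 0.75, 1.25, 1.75]
z = 1.53
Check each boundary:
  z >= -1.75 -> could be stanine 2
  z >= -1.25 -> could be stanine 3
  z >= -0.75 -> could be stanine 4
  z >= -0.25 -> could be stanine 5
  z >= 0.25 -> could be stanine 6
  z >= 0.75 -> could be stanine 7
  z >= 1.25 -> could be stanine 8
  z < 1.75
Highest qualifying boundary gives stanine = 8

8


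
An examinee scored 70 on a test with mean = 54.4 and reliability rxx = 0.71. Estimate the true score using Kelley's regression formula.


T_est = rxx * X + (1 - rxx) * mean
T_est = 0.71 * 70 + 0.29 * 54.4
T_est = 49.7 + 15.776
T_est = 65.476

65.476


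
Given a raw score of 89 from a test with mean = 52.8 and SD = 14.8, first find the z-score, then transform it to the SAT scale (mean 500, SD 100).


z = (X - mean) / SD = (89 - 52.8) / 14.8
z = 36.2 / 14.8
z = 2.4459
SAT-scale = SAT = 500 + 100z
Carry z at full precision (z = 36.2 / 14.8) into the conversion:
SAT-scale = 500 + 100 * (36.2 / 14.8) = 500 + 3620 / 14.8
SAT-scale = 500 + 244.5946
SAT-scale = 744.5946

744.5946


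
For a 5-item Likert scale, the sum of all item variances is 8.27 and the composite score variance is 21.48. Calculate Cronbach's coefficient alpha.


alpha = (k/(k-1)) * (1 - sum(si^2)/s_total^2)
= (5/4) * (1 - 8.27/21.48)
alpha = 0.7687

0.7687


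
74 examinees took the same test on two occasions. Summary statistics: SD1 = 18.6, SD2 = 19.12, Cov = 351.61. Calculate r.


r = cov(X,Y) / (SD_X * SD_Y)
r = 351.61 / (18.6 * 19.12)
r = 351.61 / 355.632
r = 0.9887

0.9887


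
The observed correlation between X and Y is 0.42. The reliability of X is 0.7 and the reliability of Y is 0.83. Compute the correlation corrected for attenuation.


r_corrected = rxy / sqrt(rxx * ryy)
= 0.42 / sqrt(0.7 * 0.83)
= 0.42 / sqrt(0.581)
= 0.42 / 0.762234
r_corrected = 0.551

0.551


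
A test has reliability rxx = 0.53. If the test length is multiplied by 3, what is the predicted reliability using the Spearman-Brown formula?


r_new = (n * rxx) / (1 + (n-1) * rxx)
r_new = (3 * 0.53) / (1 + 2 * 0.53)
r_new = 1.59 / 2.06
r_new = 0.7718

0.7718


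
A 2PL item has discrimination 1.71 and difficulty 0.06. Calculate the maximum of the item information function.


For 2PL, max info at theta = b = 0.06
I_max = a^2 / 4 = 1.71^2 / 4
= 2.9241 / 4
I_max = 0.731

0.731


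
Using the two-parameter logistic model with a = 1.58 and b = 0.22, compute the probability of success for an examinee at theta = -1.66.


a*(theta - b) = 1.58 * (-1.66 - 0.22) = -2.9704
exp(--2.9704) = 19.4997
P = 1 / (1 + 19.4997)
P = 0.0488

0.0488


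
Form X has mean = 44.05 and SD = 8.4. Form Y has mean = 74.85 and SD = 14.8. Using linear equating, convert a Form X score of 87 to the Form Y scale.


slope = SD_Y / SD_X = 14.8 / 8.4 ~ 1.7619
intercept = mean_Y - slope * mean_X = 74.85 - (14.8 / 8.4) * 44.05 ~ -2.7619
Y = slope * X + intercept. To avoid rounding drift from the rounded slope/intercept, evaluate the equivalent form Y = mean_Y + SD_Y * (X - mean_X) / SD_X at full precision:
Y = 74.85 + 14.8 * (87 - 44.05) / 8.4
Y = 74.85 + 14.8 * 42.95 / 8.4
Y = 74.85 + 635.66 / 8.4
Y = 74.85 + 75.6738
Y = 150.5238

150.5238


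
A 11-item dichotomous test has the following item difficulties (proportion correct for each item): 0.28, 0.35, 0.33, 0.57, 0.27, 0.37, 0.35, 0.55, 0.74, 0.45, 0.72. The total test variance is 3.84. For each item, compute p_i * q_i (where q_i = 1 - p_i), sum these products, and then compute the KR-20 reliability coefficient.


For each item, compute p_i * q_i:
  Item 1: 0.28 * 0.72 = 0.2016
  Item 2: 0.35 * 0.65 = 0.2275
  Item 3: 0.33 * 0.67 = 0.2211
  Item 4: 0.57 * 0.43 = 0.2451
  Item 5: 0.27 * 0.73 = 0.1971
  Item 6: 0.37 * 0.63 = 0.2331
  Item 7: 0.35 * 0.65 = 0.2275
  Item 8: 0.55 * 0.45 = 0.2475
  Item 9: 0.74 * 0.26 = 0.1924
  Item 10: 0.45 * 0.55 = 0.2475
  Item 11: 0.72 * 0.28 = 0.2016
Sum(p_i * q_i) = 0.2016 + 0.2275 + 0.2211 + 0.2451 + 0.1971 + 0.2331 + 0.2275 + 0.2475 + 0.1924 + 0.2475 + 0.2016 = 2.442
KR-20 = (k/(k-1)) * (1 - Sum(p_i*q_i) / Var_total)
= (11/10) * (1 - 2.442/3.84)
= 1.1 * 0.3641
KR-20 = 0.4005

0.4005


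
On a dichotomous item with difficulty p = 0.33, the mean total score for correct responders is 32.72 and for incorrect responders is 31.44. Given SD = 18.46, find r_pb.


q = 1 - p = 0.67
rpb = ((M1 - M0) / SD) * sqrt(p * q)
rpb = ((32.72 - 31.44) / 18.46) * sqrt(0.33 * 0.67)
rpb = 0.0326

0.0326


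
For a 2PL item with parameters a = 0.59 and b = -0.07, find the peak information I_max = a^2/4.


For 2PL, max info at theta = b = -0.07
I_max = a^2 / 4 = 0.59^2 / 4
= 0.3481 / 4
I_max = 0.087

0.087


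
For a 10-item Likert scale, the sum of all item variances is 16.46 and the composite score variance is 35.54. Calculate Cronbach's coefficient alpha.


alpha = (k/(k-1)) * (1 - sum(si^2)/s_total^2)
= (10/9) * (1 - 16.46/35.54)
alpha = 0.5965

0.5965


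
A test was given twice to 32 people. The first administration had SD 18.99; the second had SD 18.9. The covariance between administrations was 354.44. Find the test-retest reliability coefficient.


r = cov(X,Y) / (SD_X * SD_Y)
r = 354.44 / (18.99 * 18.9)
r = 354.44 / 358.911
r = 0.9875

0.9875


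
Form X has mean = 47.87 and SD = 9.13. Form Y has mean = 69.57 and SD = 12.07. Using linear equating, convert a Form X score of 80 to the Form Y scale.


slope = SD_Y / SD_X = 12.07 / 9.13 ~ 1.322
intercept = mean_Y - slope * mean_X = 69.57 - (12.07 / 9.13) * 47.87 ~ 6.2851
Y = slope * X + intercept. To avoid rounding drift from the rounded slope/intercept, evaluate the equivalent form Y = mean_Y + SD_Y * (X - mean_X) / SD_X at full precision:
Y = 69.57 + 12.07 * (80 - 47.87) / 9.13
Y = 69.57 + 12.07 * 32.13 / 9.13
Y = 69.57 + 387.8091 / 9.13
Y = 69.57 + 42.4764
Y = 112.0464

112.0464


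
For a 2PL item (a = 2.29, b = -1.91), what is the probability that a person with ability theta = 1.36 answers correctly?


a*(theta - b) = 2.29 * (1.36 - -1.91) = 7.4883
exp(-7.4883) = 0.0006
P = 1 / (1 + 0.0006)
P = 0.9994

0.9994


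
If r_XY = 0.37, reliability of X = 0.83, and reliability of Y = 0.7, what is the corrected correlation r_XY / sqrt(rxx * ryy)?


r_corrected = rxy / sqrt(rxx * ryy)
= 0.37 / sqrt(0.83 * 0.7)
= 0.37 / sqrt(0.581)
= 0.37 / 0.762234
r_corrected = 0.4854

0.4854


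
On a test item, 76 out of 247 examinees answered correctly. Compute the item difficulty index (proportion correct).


Item difficulty p = number correct / total examinees
p = 76 / 247
p = 0.3077

0.3077


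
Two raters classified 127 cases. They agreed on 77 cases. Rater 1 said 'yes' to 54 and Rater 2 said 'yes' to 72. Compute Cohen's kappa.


P_o = 77/127 = 0.606299
P_e = (54*72 + 73*55) / 16129 = 0.489987
kappa = (P_o - P_e) / (1 - P_e)
kappa = (0.606299 - 0.489987) / (1 - 0.489987)
kappa = 0.2281

0.2281


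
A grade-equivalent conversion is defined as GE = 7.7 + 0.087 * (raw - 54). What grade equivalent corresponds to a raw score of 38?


raw - median = 38 - 54 = -16
slope * diff = 0.087 * -16 = -1.392
GE = 7.7 + -1.392
GE = 6.308

6.308


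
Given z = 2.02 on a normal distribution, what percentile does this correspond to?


CDF(z) = 0.5 * (1 + erf(z/sqrt(2)))
erf(1.4284) = 0.9566
CDF = 0.9783
Percentile rank = 0.9783 * 100 = 97.83

97.83


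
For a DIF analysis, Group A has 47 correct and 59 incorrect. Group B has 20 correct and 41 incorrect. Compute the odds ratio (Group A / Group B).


Odds_A = 47/59 = 0.7966
Odds_B = 20/41 = 0.4878
OR = Odds_A / Odds_B = 0.7966 / 0.4878
Exactly, OR = (47 * 41) / (59 * 20) = 1927 / 1180
OR = 1.6331

1.6331


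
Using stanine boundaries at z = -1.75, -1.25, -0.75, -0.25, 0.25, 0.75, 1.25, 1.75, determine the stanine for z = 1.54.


Stanine boundaries: [-1.75, -1.25, -0.75, -0.25, 0.25, 0.75, 1.25, 1.75]
z = 1.54
Check each boundary:
  z >= -1.75 -> could be stanine 2
  z >= -1.25 -> could be stanine 3
  z >= -0.75 -> could be stanine 4
  z >= -0.25 -> could be stanine 5
  z >= 0.25 -> could be stanine 6
  z >= 0.75 -> could be stanine 7
  z >= 1.25 -> could be stanine 8
  z < 1.75
Highest qualifying boundary gives stanine = 8

8


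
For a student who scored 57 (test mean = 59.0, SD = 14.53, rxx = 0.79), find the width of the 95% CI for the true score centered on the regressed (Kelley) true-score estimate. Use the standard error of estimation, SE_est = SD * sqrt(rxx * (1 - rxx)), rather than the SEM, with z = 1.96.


True score estimate = 0.79*57 + 0.21*59.0 = 57.42
SE_est = SD * sqrt(rxx * (1 - rxx)) = 14.53 * sqrt(0.79 * 0.21) = 14.53 * sqrt(0.1659) = 5.918189
CI = T_est +/- z * SE_est, so width = 2 * z * SE_est = 2 * 1.96 * 5.918189
Width = 23.1993

23.1993
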